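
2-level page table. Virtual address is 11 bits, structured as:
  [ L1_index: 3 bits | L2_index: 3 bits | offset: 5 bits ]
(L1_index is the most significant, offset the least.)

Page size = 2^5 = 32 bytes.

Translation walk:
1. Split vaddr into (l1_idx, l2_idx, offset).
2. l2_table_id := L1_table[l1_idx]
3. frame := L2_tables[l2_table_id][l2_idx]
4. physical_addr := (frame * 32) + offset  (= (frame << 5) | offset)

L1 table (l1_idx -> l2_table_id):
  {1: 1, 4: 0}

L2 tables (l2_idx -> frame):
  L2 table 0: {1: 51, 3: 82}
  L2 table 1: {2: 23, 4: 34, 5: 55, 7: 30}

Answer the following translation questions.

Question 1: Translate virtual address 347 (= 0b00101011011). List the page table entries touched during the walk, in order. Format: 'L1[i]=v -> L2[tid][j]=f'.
vaddr = 347 = 0b00101011011
Split: l1_idx=1, l2_idx=2, offset=27

Answer: L1[1]=1 -> L2[1][2]=23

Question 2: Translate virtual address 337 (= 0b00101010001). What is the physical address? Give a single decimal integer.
Answer: 753

Derivation:
vaddr = 337 = 0b00101010001
Split: l1_idx=1, l2_idx=2, offset=17
L1[1] = 1
L2[1][2] = 23
paddr = 23 * 32 + 17 = 753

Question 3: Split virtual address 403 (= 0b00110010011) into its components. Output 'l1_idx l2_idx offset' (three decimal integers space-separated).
vaddr = 403 = 0b00110010011
  top 3 bits -> l1_idx = 1
  next 3 bits -> l2_idx = 4
  bottom 5 bits -> offset = 19

Answer: 1 4 19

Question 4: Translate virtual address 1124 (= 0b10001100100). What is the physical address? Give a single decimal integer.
Answer: 2628

Derivation:
vaddr = 1124 = 0b10001100100
Split: l1_idx=4, l2_idx=3, offset=4
L1[4] = 0
L2[0][3] = 82
paddr = 82 * 32 + 4 = 2628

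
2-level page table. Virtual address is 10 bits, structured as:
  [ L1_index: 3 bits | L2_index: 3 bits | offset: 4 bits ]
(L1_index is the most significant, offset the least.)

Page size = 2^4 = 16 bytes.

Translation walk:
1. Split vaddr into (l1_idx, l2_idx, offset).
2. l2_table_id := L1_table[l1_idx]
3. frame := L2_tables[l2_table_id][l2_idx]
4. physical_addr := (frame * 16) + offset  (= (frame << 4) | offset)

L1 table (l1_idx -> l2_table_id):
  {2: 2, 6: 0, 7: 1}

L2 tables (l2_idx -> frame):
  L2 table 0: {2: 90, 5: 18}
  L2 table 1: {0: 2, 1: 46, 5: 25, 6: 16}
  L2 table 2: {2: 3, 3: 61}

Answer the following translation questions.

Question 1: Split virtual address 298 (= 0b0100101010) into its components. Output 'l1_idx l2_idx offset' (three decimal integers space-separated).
vaddr = 298 = 0b0100101010
  top 3 bits -> l1_idx = 2
  next 3 bits -> l2_idx = 2
  bottom 4 bits -> offset = 10

Answer: 2 2 10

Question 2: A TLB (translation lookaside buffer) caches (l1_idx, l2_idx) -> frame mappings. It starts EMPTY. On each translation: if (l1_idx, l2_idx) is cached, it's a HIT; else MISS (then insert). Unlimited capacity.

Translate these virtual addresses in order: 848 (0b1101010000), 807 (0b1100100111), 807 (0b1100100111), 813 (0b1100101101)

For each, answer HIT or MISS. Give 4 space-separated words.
Answer: MISS MISS HIT HIT

Derivation:
vaddr=848: (6,5) not in TLB -> MISS, insert
vaddr=807: (6,2) not in TLB -> MISS, insert
vaddr=807: (6,2) in TLB -> HIT
vaddr=813: (6,2) in TLB -> HIT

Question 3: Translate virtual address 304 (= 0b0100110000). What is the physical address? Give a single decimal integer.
vaddr = 304 = 0b0100110000
Split: l1_idx=2, l2_idx=3, offset=0
L1[2] = 2
L2[2][3] = 61
paddr = 61 * 16 + 0 = 976

Answer: 976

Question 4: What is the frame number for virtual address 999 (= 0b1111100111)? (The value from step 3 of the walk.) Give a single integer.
Answer: 16

Derivation:
vaddr = 999: l1_idx=7, l2_idx=6
L1[7] = 1; L2[1][6] = 16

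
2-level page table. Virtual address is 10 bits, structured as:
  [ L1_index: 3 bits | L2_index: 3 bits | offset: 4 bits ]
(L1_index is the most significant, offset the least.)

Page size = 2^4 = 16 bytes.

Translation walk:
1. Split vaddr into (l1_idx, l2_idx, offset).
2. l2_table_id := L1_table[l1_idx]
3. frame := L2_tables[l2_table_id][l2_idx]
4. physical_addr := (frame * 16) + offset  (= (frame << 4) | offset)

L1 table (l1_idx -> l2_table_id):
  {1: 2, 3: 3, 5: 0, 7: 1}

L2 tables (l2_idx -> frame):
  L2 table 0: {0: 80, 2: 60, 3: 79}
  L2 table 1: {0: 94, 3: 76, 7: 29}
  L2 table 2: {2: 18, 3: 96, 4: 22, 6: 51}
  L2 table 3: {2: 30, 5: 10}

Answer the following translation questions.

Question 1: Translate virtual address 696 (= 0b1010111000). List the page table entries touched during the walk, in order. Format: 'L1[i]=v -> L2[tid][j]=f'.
Answer: L1[5]=0 -> L2[0][3]=79

Derivation:
vaddr = 696 = 0b1010111000
Split: l1_idx=5, l2_idx=3, offset=8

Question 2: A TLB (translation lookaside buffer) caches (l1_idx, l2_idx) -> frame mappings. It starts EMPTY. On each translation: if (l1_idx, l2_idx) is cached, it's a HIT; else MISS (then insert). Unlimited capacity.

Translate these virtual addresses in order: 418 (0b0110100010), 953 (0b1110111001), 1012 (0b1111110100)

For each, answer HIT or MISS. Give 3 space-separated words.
Answer: MISS MISS MISS

Derivation:
vaddr=418: (3,2) not in TLB -> MISS, insert
vaddr=953: (7,3) not in TLB -> MISS, insert
vaddr=1012: (7,7) not in TLB -> MISS, insert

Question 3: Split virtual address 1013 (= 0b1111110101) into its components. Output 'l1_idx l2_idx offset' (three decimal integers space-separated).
Answer: 7 7 5

Derivation:
vaddr = 1013 = 0b1111110101
  top 3 bits -> l1_idx = 7
  next 3 bits -> l2_idx = 7
  bottom 4 bits -> offset = 5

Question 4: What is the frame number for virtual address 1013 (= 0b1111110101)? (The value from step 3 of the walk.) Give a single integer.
vaddr = 1013: l1_idx=7, l2_idx=7
L1[7] = 1; L2[1][7] = 29

Answer: 29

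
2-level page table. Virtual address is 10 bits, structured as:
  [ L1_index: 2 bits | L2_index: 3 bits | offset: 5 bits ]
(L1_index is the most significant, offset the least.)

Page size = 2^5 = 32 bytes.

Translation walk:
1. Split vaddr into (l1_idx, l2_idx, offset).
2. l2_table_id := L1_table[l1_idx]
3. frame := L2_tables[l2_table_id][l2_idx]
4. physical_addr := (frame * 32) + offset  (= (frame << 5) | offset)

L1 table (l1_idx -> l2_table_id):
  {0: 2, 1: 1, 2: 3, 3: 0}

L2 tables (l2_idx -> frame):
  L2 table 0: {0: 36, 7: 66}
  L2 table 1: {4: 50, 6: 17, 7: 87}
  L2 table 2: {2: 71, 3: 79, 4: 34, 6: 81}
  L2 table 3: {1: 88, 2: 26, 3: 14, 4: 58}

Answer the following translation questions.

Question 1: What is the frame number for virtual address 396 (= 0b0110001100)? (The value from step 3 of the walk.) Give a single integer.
Answer: 50

Derivation:
vaddr = 396: l1_idx=1, l2_idx=4
L1[1] = 1; L2[1][4] = 50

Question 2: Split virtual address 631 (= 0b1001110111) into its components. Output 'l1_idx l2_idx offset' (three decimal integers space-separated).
Answer: 2 3 23

Derivation:
vaddr = 631 = 0b1001110111
  top 2 bits -> l1_idx = 2
  next 3 bits -> l2_idx = 3
  bottom 5 bits -> offset = 23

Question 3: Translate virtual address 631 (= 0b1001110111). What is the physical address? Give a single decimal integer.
Answer: 471

Derivation:
vaddr = 631 = 0b1001110111
Split: l1_idx=2, l2_idx=3, offset=23
L1[2] = 3
L2[3][3] = 14
paddr = 14 * 32 + 23 = 471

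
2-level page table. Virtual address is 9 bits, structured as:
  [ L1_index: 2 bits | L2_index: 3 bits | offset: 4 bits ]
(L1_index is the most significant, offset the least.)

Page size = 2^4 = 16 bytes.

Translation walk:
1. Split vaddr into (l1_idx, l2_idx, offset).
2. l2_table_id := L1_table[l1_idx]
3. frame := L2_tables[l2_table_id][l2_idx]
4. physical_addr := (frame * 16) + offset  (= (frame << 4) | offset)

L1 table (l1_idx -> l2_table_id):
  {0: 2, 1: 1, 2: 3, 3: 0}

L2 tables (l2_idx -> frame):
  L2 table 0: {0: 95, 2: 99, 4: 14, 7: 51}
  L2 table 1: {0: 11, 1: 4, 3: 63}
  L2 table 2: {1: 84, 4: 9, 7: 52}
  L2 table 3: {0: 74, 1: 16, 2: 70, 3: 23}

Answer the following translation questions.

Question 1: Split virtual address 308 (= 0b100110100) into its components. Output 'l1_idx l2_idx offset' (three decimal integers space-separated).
Answer: 2 3 4

Derivation:
vaddr = 308 = 0b100110100
  top 2 bits -> l1_idx = 2
  next 3 bits -> l2_idx = 3
  bottom 4 bits -> offset = 4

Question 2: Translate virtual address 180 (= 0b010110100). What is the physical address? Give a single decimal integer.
Answer: 1012

Derivation:
vaddr = 180 = 0b010110100
Split: l1_idx=1, l2_idx=3, offset=4
L1[1] = 1
L2[1][3] = 63
paddr = 63 * 16 + 4 = 1012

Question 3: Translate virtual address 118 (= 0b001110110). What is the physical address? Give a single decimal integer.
vaddr = 118 = 0b001110110
Split: l1_idx=0, l2_idx=7, offset=6
L1[0] = 2
L2[2][7] = 52
paddr = 52 * 16 + 6 = 838

Answer: 838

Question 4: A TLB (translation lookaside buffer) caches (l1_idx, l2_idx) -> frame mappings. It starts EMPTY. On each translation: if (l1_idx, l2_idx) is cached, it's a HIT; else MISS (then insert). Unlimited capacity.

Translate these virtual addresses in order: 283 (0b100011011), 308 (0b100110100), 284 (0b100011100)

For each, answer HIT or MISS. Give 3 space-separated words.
Answer: MISS MISS HIT

Derivation:
vaddr=283: (2,1) not in TLB -> MISS, insert
vaddr=308: (2,3) not in TLB -> MISS, insert
vaddr=284: (2,1) in TLB -> HIT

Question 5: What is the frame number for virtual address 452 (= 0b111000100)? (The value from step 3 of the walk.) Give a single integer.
Answer: 14

Derivation:
vaddr = 452: l1_idx=3, l2_idx=4
L1[3] = 0; L2[0][4] = 14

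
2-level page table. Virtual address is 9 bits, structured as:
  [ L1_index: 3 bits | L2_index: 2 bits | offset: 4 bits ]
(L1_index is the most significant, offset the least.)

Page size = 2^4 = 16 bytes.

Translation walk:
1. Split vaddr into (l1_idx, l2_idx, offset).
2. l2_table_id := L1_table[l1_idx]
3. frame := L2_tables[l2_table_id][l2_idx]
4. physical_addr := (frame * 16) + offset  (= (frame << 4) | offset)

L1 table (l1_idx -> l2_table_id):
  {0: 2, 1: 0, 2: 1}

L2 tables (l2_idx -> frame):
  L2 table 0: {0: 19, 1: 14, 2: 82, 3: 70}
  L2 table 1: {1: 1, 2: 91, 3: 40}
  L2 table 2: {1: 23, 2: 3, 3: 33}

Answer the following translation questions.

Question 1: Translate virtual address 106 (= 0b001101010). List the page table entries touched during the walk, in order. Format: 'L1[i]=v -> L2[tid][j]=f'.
vaddr = 106 = 0b001101010
Split: l1_idx=1, l2_idx=2, offset=10

Answer: L1[1]=0 -> L2[0][2]=82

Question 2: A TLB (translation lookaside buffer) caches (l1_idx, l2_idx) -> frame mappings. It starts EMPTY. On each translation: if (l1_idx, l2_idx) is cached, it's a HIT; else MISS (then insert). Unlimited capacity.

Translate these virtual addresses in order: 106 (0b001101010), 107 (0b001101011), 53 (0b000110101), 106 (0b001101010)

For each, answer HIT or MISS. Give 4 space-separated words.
Answer: MISS HIT MISS HIT

Derivation:
vaddr=106: (1,2) not in TLB -> MISS, insert
vaddr=107: (1,2) in TLB -> HIT
vaddr=53: (0,3) not in TLB -> MISS, insert
vaddr=106: (1,2) in TLB -> HIT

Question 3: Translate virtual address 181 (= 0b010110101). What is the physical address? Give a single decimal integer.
Answer: 645

Derivation:
vaddr = 181 = 0b010110101
Split: l1_idx=2, l2_idx=3, offset=5
L1[2] = 1
L2[1][3] = 40
paddr = 40 * 16 + 5 = 645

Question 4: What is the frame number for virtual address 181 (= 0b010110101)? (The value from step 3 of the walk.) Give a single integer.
Answer: 40

Derivation:
vaddr = 181: l1_idx=2, l2_idx=3
L1[2] = 1; L2[1][3] = 40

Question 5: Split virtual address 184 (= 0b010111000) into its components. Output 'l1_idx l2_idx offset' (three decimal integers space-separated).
vaddr = 184 = 0b010111000
  top 3 bits -> l1_idx = 2
  next 2 bits -> l2_idx = 3
  bottom 4 bits -> offset = 8

Answer: 2 3 8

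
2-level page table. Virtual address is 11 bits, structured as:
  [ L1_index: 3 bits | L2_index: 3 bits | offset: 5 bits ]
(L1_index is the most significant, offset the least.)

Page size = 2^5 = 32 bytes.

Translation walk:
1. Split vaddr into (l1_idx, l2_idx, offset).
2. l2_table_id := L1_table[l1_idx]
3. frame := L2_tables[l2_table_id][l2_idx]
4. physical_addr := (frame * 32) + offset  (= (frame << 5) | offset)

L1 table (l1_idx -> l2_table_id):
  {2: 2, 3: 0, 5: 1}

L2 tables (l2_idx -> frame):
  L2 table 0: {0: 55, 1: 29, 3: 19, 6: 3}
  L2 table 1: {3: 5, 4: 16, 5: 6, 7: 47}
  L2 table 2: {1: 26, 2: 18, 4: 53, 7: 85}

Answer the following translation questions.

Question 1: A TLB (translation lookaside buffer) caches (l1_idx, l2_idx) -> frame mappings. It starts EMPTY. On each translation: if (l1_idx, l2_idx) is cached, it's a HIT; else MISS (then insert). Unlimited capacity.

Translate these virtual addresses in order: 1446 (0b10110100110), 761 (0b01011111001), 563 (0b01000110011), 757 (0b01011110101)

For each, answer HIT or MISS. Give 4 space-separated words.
Answer: MISS MISS MISS HIT

Derivation:
vaddr=1446: (5,5) not in TLB -> MISS, insert
vaddr=761: (2,7) not in TLB -> MISS, insert
vaddr=563: (2,1) not in TLB -> MISS, insert
vaddr=757: (2,7) in TLB -> HIT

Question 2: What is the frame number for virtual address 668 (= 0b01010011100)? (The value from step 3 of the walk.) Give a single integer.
Answer: 53

Derivation:
vaddr = 668: l1_idx=2, l2_idx=4
L1[2] = 2; L2[2][4] = 53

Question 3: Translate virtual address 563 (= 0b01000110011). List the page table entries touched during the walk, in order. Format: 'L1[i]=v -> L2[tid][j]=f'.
Answer: L1[2]=2 -> L2[2][1]=26

Derivation:
vaddr = 563 = 0b01000110011
Split: l1_idx=2, l2_idx=1, offset=19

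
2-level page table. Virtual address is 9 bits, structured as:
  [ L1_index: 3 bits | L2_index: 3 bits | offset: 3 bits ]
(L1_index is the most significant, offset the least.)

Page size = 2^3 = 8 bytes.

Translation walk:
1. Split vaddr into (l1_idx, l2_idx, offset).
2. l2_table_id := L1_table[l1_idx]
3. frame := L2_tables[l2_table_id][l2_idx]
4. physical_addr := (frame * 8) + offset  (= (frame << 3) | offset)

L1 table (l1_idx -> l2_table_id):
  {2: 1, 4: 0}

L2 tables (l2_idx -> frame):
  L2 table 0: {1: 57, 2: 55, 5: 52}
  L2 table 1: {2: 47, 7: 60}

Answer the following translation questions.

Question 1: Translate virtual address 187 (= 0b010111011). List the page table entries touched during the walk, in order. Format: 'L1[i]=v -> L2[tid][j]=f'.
vaddr = 187 = 0b010111011
Split: l1_idx=2, l2_idx=7, offset=3

Answer: L1[2]=1 -> L2[1][7]=60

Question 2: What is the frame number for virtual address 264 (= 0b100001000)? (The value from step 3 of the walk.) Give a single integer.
Answer: 57

Derivation:
vaddr = 264: l1_idx=4, l2_idx=1
L1[4] = 0; L2[0][1] = 57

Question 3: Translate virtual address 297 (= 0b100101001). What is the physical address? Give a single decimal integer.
Answer: 417

Derivation:
vaddr = 297 = 0b100101001
Split: l1_idx=4, l2_idx=5, offset=1
L1[4] = 0
L2[0][5] = 52
paddr = 52 * 8 + 1 = 417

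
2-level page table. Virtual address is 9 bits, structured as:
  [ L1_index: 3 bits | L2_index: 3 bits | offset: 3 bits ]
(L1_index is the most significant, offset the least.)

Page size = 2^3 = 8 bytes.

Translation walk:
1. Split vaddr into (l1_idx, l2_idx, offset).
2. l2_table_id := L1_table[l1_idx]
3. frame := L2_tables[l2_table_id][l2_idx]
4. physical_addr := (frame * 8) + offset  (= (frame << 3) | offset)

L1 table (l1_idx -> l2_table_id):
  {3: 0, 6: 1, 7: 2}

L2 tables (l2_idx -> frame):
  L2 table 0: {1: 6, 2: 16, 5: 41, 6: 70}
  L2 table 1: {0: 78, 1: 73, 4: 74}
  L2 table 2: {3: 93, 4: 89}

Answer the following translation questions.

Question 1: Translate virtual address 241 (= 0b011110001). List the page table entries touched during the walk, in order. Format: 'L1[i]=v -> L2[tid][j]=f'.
Answer: L1[3]=0 -> L2[0][6]=70

Derivation:
vaddr = 241 = 0b011110001
Split: l1_idx=3, l2_idx=6, offset=1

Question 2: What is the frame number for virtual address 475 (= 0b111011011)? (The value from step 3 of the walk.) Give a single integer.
Answer: 93

Derivation:
vaddr = 475: l1_idx=7, l2_idx=3
L1[7] = 2; L2[2][3] = 93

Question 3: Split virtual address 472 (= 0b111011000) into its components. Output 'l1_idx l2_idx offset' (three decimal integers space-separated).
vaddr = 472 = 0b111011000
  top 3 bits -> l1_idx = 7
  next 3 bits -> l2_idx = 3
  bottom 3 bits -> offset = 0

Answer: 7 3 0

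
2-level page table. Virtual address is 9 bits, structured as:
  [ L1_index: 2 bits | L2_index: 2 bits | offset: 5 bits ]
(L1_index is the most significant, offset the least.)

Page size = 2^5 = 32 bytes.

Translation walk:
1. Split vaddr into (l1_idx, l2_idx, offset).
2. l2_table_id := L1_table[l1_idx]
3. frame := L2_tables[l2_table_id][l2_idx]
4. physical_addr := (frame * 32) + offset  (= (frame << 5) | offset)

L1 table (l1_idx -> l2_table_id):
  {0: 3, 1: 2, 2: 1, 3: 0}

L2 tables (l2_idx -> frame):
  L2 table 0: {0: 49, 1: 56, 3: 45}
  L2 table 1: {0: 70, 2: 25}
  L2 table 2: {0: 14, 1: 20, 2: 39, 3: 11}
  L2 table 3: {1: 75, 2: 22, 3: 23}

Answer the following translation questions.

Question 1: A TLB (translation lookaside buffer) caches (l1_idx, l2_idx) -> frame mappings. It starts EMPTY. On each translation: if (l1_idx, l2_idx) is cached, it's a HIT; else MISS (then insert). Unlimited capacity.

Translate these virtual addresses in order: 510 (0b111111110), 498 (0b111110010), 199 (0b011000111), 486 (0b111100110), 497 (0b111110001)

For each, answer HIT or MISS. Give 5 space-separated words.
vaddr=510: (3,3) not in TLB -> MISS, insert
vaddr=498: (3,3) in TLB -> HIT
vaddr=199: (1,2) not in TLB -> MISS, insert
vaddr=486: (3,3) in TLB -> HIT
vaddr=497: (3,3) in TLB -> HIT

Answer: MISS HIT MISS HIT HIT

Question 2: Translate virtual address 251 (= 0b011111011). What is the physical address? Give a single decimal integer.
vaddr = 251 = 0b011111011
Split: l1_idx=1, l2_idx=3, offset=27
L1[1] = 2
L2[2][3] = 11
paddr = 11 * 32 + 27 = 379

Answer: 379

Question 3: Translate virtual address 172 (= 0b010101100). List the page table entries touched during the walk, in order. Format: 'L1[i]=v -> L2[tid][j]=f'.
Answer: L1[1]=2 -> L2[2][1]=20

Derivation:
vaddr = 172 = 0b010101100
Split: l1_idx=1, l2_idx=1, offset=12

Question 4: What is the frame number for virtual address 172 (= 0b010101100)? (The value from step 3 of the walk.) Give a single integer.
Answer: 20

Derivation:
vaddr = 172: l1_idx=1, l2_idx=1
L1[1] = 2; L2[2][1] = 20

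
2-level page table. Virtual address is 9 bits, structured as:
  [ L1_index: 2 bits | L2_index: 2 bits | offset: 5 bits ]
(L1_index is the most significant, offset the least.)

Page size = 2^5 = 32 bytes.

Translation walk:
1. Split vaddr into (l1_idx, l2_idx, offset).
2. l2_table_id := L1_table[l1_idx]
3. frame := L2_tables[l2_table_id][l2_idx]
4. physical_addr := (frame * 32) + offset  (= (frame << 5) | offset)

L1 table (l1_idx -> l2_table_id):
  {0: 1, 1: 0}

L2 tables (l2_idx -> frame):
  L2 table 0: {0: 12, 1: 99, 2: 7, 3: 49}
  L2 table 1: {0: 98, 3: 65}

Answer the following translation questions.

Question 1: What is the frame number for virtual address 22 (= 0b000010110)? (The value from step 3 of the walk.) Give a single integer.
Answer: 98

Derivation:
vaddr = 22: l1_idx=0, l2_idx=0
L1[0] = 1; L2[1][0] = 98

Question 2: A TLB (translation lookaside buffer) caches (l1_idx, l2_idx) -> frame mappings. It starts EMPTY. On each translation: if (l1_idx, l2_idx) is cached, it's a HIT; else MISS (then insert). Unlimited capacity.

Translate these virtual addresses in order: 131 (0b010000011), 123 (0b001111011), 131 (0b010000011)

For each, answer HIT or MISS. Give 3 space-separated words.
vaddr=131: (1,0) not in TLB -> MISS, insert
vaddr=123: (0,3) not in TLB -> MISS, insert
vaddr=131: (1,0) in TLB -> HIT

Answer: MISS MISS HIT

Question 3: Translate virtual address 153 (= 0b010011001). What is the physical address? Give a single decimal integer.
Answer: 409

Derivation:
vaddr = 153 = 0b010011001
Split: l1_idx=1, l2_idx=0, offset=25
L1[1] = 0
L2[0][0] = 12
paddr = 12 * 32 + 25 = 409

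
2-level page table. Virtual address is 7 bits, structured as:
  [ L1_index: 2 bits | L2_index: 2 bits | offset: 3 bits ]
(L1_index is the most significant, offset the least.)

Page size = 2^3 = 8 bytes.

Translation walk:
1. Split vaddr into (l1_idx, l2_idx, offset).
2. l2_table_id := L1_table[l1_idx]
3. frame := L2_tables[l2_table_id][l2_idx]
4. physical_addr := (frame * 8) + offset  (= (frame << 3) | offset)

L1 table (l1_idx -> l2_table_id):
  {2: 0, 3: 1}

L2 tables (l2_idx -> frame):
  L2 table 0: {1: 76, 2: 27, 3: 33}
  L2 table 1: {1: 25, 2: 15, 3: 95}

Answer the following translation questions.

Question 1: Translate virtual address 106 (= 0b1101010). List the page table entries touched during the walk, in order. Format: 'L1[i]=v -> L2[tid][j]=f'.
vaddr = 106 = 0b1101010
Split: l1_idx=3, l2_idx=1, offset=2

Answer: L1[3]=1 -> L2[1][1]=25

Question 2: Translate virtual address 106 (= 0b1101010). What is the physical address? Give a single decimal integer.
Answer: 202

Derivation:
vaddr = 106 = 0b1101010
Split: l1_idx=3, l2_idx=1, offset=2
L1[3] = 1
L2[1][1] = 25
paddr = 25 * 8 + 2 = 202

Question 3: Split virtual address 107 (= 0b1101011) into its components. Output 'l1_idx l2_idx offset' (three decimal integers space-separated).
Answer: 3 1 3

Derivation:
vaddr = 107 = 0b1101011
  top 2 bits -> l1_idx = 3
  next 2 bits -> l2_idx = 1
  bottom 3 bits -> offset = 3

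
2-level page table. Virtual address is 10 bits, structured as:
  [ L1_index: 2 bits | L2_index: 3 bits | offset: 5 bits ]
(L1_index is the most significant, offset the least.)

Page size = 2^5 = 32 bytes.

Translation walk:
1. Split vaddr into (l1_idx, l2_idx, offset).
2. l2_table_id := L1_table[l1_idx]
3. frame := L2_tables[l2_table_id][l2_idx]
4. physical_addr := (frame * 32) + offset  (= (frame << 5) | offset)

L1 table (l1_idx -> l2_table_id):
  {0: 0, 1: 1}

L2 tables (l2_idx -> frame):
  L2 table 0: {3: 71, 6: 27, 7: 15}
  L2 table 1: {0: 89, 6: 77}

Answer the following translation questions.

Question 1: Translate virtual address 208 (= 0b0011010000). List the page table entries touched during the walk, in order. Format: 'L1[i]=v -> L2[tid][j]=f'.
vaddr = 208 = 0b0011010000
Split: l1_idx=0, l2_idx=6, offset=16

Answer: L1[0]=0 -> L2[0][6]=27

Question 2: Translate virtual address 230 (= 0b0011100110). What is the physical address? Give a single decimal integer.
vaddr = 230 = 0b0011100110
Split: l1_idx=0, l2_idx=7, offset=6
L1[0] = 0
L2[0][7] = 15
paddr = 15 * 32 + 6 = 486

Answer: 486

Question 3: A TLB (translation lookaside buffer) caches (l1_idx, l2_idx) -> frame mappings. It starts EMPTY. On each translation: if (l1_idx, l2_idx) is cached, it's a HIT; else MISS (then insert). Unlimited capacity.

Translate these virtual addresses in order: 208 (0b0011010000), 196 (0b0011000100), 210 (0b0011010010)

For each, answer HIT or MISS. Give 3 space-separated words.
Answer: MISS HIT HIT

Derivation:
vaddr=208: (0,6) not in TLB -> MISS, insert
vaddr=196: (0,6) in TLB -> HIT
vaddr=210: (0,6) in TLB -> HIT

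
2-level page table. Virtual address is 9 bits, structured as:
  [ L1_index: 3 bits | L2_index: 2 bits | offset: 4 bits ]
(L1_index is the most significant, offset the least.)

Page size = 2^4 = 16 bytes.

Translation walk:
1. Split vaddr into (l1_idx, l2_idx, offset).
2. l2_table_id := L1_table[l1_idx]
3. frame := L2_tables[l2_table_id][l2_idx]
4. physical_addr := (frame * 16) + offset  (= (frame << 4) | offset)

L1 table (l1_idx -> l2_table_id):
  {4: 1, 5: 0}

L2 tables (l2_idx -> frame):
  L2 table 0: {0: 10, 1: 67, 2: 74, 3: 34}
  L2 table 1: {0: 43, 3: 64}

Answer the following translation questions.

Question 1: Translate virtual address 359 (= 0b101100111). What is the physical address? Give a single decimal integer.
Answer: 1191

Derivation:
vaddr = 359 = 0b101100111
Split: l1_idx=5, l2_idx=2, offset=7
L1[5] = 0
L2[0][2] = 74
paddr = 74 * 16 + 7 = 1191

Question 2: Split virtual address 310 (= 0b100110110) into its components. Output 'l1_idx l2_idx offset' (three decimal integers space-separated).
Answer: 4 3 6

Derivation:
vaddr = 310 = 0b100110110
  top 3 bits -> l1_idx = 4
  next 2 bits -> l2_idx = 3
  bottom 4 bits -> offset = 6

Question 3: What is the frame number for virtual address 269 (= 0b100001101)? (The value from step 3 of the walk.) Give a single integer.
vaddr = 269: l1_idx=4, l2_idx=0
L1[4] = 1; L2[1][0] = 43

Answer: 43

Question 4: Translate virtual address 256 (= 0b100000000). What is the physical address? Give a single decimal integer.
vaddr = 256 = 0b100000000
Split: l1_idx=4, l2_idx=0, offset=0
L1[4] = 1
L2[1][0] = 43
paddr = 43 * 16 + 0 = 688

Answer: 688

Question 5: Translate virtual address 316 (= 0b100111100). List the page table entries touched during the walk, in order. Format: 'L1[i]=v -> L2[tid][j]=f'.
Answer: L1[4]=1 -> L2[1][3]=64

Derivation:
vaddr = 316 = 0b100111100
Split: l1_idx=4, l2_idx=3, offset=12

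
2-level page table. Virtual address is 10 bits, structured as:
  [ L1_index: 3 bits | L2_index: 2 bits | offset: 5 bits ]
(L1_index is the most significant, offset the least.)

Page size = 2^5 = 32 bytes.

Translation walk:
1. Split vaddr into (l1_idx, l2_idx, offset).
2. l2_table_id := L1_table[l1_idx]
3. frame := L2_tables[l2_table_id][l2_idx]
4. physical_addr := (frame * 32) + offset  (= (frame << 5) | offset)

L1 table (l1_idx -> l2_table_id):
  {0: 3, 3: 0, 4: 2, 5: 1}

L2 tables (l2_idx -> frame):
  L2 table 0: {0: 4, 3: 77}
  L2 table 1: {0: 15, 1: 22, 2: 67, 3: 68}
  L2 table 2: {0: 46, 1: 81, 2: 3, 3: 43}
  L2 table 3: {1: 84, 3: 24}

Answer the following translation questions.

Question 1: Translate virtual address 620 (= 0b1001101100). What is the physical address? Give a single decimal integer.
Answer: 1388

Derivation:
vaddr = 620 = 0b1001101100
Split: l1_idx=4, l2_idx=3, offset=12
L1[4] = 2
L2[2][3] = 43
paddr = 43 * 32 + 12 = 1388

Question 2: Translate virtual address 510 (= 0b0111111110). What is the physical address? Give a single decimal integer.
Answer: 2494

Derivation:
vaddr = 510 = 0b0111111110
Split: l1_idx=3, l2_idx=3, offset=30
L1[3] = 0
L2[0][3] = 77
paddr = 77 * 32 + 30 = 2494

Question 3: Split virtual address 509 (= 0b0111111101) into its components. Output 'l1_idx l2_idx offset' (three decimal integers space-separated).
vaddr = 509 = 0b0111111101
  top 3 bits -> l1_idx = 3
  next 2 bits -> l2_idx = 3
  bottom 5 bits -> offset = 29

Answer: 3 3 29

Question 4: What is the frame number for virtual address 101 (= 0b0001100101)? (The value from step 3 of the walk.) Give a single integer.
Answer: 24

Derivation:
vaddr = 101: l1_idx=0, l2_idx=3
L1[0] = 3; L2[3][3] = 24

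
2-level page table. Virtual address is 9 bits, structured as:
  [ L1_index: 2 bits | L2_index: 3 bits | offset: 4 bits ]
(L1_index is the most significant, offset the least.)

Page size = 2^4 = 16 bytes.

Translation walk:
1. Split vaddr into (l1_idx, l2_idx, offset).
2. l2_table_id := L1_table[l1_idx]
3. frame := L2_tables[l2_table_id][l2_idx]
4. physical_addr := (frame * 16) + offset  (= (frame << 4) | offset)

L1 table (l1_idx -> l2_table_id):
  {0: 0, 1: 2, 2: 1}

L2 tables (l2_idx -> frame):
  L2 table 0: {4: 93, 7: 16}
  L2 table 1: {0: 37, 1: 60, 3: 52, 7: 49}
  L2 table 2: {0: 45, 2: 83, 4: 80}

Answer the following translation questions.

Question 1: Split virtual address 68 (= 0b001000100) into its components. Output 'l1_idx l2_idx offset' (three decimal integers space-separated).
Answer: 0 4 4

Derivation:
vaddr = 68 = 0b001000100
  top 2 bits -> l1_idx = 0
  next 3 bits -> l2_idx = 4
  bottom 4 bits -> offset = 4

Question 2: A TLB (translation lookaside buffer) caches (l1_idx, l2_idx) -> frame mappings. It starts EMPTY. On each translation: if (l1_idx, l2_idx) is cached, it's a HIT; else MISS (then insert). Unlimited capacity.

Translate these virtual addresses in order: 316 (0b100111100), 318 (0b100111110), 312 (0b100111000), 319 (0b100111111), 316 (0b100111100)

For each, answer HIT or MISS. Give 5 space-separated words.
Answer: MISS HIT HIT HIT HIT

Derivation:
vaddr=316: (2,3) not in TLB -> MISS, insert
vaddr=318: (2,3) in TLB -> HIT
vaddr=312: (2,3) in TLB -> HIT
vaddr=319: (2,3) in TLB -> HIT
vaddr=316: (2,3) in TLB -> HIT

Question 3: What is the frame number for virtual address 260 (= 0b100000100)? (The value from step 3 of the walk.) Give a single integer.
Answer: 37

Derivation:
vaddr = 260: l1_idx=2, l2_idx=0
L1[2] = 1; L2[1][0] = 37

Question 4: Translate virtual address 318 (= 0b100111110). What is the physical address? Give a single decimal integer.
vaddr = 318 = 0b100111110
Split: l1_idx=2, l2_idx=3, offset=14
L1[2] = 1
L2[1][3] = 52
paddr = 52 * 16 + 14 = 846

Answer: 846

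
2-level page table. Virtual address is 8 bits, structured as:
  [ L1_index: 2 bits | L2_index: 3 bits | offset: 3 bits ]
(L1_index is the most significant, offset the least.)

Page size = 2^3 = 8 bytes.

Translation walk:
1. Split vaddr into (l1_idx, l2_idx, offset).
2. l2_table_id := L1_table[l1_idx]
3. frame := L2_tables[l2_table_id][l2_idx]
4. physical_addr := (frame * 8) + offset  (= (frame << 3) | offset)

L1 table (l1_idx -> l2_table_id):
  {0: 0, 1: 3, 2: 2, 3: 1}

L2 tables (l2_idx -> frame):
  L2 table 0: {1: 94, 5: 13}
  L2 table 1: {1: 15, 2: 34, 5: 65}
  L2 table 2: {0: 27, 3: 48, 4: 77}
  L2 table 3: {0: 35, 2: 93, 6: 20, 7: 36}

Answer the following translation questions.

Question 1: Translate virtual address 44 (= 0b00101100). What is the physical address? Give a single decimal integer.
vaddr = 44 = 0b00101100
Split: l1_idx=0, l2_idx=5, offset=4
L1[0] = 0
L2[0][5] = 13
paddr = 13 * 8 + 4 = 108

Answer: 108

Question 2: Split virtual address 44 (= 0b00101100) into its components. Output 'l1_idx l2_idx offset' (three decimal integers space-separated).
Answer: 0 5 4

Derivation:
vaddr = 44 = 0b00101100
  top 2 bits -> l1_idx = 0
  next 3 bits -> l2_idx = 5
  bottom 3 bits -> offset = 4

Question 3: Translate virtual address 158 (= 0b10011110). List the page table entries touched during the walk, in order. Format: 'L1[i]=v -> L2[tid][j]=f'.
vaddr = 158 = 0b10011110
Split: l1_idx=2, l2_idx=3, offset=6

Answer: L1[2]=2 -> L2[2][3]=48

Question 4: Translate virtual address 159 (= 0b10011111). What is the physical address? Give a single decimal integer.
vaddr = 159 = 0b10011111
Split: l1_idx=2, l2_idx=3, offset=7
L1[2] = 2
L2[2][3] = 48
paddr = 48 * 8 + 7 = 391

Answer: 391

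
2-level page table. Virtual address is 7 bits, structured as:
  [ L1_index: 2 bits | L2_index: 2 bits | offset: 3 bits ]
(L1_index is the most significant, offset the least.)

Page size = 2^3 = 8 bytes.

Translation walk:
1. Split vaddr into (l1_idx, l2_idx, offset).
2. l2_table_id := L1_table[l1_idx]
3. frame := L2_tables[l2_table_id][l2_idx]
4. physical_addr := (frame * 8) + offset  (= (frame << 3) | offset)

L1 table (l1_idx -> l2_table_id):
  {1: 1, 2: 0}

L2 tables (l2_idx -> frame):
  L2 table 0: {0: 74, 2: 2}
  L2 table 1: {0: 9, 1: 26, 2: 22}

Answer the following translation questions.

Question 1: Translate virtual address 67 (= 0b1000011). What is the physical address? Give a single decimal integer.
Answer: 595

Derivation:
vaddr = 67 = 0b1000011
Split: l1_idx=2, l2_idx=0, offset=3
L1[2] = 0
L2[0][0] = 74
paddr = 74 * 8 + 3 = 595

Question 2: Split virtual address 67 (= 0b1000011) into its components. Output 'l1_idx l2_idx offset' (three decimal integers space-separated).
vaddr = 67 = 0b1000011
  top 2 bits -> l1_idx = 2
  next 2 bits -> l2_idx = 0
  bottom 3 bits -> offset = 3

Answer: 2 0 3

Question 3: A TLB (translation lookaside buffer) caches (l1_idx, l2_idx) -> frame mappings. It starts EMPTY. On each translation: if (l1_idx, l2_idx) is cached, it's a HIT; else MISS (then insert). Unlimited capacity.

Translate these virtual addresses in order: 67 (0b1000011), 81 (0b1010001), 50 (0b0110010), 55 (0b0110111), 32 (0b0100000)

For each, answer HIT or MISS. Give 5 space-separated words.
vaddr=67: (2,0) not in TLB -> MISS, insert
vaddr=81: (2,2) not in TLB -> MISS, insert
vaddr=50: (1,2) not in TLB -> MISS, insert
vaddr=55: (1,2) in TLB -> HIT
vaddr=32: (1,0) not in TLB -> MISS, insert

Answer: MISS MISS MISS HIT MISS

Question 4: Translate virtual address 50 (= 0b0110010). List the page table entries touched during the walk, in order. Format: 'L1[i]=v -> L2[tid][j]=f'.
vaddr = 50 = 0b0110010
Split: l1_idx=1, l2_idx=2, offset=2

Answer: L1[1]=1 -> L2[1][2]=22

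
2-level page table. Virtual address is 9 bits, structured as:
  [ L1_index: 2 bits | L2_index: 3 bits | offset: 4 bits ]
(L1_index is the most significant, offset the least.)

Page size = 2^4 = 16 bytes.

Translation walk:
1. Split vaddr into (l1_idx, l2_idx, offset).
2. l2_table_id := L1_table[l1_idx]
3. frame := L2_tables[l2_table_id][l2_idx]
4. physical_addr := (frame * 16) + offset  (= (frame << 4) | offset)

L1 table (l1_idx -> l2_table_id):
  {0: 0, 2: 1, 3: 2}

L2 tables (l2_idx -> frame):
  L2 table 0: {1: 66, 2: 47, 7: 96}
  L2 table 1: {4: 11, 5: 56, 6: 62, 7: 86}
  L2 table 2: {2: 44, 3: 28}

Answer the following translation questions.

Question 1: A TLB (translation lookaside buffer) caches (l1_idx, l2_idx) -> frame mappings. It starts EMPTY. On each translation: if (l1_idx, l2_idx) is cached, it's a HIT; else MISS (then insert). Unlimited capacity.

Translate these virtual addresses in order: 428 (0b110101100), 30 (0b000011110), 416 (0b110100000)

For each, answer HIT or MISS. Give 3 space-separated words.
Answer: MISS MISS HIT

Derivation:
vaddr=428: (3,2) not in TLB -> MISS, insert
vaddr=30: (0,1) not in TLB -> MISS, insert
vaddr=416: (3,2) in TLB -> HIT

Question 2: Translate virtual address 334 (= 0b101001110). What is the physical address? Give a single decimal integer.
vaddr = 334 = 0b101001110
Split: l1_idx=2, l2_idx=4, offset=14
L1[2] = 1
L2[1][4] = 11
paddr = 11 * 16 + 14 = 190

Answer: 190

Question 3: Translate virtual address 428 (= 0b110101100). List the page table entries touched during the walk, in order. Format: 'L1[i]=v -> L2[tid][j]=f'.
vaddr = 428 = 0b110101100
Split: l1_idx=3, l2_idx=2, offset=12

Answer: L1[3]=2 -> L2[2][2]=44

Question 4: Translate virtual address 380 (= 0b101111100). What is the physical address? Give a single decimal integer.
vaddr = 380 = 0b101111100
Split: l1_idx=2, l2_idx=7, offset=12
L1[2] = 1
L2[1][7] = 86
paddr = 86 * 16 + 12 = 1388

Answer: 1388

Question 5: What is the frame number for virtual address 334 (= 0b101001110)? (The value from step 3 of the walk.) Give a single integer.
vaddr = 334: l1_idx=2, l2_idx=4
L1[2] = 1; L2[1][4] = 11

Answer: 11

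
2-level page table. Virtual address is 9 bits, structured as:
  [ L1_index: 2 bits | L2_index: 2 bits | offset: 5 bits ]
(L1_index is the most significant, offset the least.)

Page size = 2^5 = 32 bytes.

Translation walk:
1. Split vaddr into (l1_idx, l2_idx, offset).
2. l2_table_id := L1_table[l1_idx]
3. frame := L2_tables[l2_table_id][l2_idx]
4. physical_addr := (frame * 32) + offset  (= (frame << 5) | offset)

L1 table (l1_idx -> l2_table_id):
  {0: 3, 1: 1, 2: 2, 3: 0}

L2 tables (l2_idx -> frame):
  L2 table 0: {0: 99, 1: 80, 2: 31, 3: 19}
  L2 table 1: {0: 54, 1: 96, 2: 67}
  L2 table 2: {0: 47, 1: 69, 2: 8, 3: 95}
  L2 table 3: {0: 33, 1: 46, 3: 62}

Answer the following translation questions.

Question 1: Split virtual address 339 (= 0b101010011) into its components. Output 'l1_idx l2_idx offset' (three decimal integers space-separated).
Answer: 2 2 19

Derivation:
vaddr = 339 = 0b101010011
  top 2 bits -> l1_idx = 2
  next 2 bits -> l2_idx = 2
  bottom 5 bits -> offset = 19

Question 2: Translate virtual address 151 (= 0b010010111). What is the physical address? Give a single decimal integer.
Answer: 1751

Derivation:
vaddr = 151 = 0b010010111
Split: l1_idx=1, l2_idx=0, offset=23
L1[1] = 1
L2[1][0] = 54
paddr = 54 * 32 + 23 = 1751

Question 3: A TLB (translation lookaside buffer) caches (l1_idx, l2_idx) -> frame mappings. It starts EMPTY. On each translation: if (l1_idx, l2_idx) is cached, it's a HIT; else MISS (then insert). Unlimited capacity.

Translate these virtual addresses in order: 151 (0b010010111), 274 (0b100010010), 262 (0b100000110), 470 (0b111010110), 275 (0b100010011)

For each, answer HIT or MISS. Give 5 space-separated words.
Answer: MISS MISS HIT MISS HIT

Derivation:
vaddr=151: (1,0) not in TLB -> MISS, insert
vaddr=274: (2,0) not in TLB -> MISS, insert
vaddr=262: (2,0) in TLB -> HIT
vaddr=470: (3,2) not in TLB -> MISS, insert
vaddr=275: (2,0) in TLB -> HIT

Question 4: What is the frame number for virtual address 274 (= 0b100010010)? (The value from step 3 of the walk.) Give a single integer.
Answer: 47

Derivation:
vaddr = 274: l1_idx=2, l2_idx=0
L1[2] = 2; L2[2][0] = 47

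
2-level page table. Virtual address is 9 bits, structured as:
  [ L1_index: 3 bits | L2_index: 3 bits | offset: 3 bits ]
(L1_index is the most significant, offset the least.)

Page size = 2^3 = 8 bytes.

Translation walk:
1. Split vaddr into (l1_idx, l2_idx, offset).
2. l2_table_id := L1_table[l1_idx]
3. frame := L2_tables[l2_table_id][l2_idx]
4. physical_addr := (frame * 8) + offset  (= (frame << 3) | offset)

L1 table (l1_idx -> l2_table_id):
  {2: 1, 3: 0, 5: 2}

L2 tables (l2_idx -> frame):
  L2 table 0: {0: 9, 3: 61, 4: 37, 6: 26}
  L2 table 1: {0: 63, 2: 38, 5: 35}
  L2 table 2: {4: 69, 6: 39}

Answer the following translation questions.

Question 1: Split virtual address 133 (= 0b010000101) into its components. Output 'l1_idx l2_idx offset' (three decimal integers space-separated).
Answer: 2 0 5

Derivation:
vaddr = 133 = 0b010000101
  top 3 bits -> l1_idx = 2
  next 3 bits -> l2_idx = 0
  bottom 3 bits -> offset = 5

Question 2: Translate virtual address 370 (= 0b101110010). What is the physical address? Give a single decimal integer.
Answer: 314

Derivation:
vaddr = 370 = 0b101110010
Split: l1_idx=5, l2_idx=6, offset=2
L1[5] = 2
L2[2][6] = 39
paddr = 39 * 8 + 2 = 314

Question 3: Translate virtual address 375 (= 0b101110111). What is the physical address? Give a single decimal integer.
Answer: 319

Derivation:
vaddr = 375 = 0b101110111
Split: l1_idx=5, l2_idx=6, offset=7
L1[5] = 2
L2[2][6] = 39
paddr = 39 * 8 + 7 = 319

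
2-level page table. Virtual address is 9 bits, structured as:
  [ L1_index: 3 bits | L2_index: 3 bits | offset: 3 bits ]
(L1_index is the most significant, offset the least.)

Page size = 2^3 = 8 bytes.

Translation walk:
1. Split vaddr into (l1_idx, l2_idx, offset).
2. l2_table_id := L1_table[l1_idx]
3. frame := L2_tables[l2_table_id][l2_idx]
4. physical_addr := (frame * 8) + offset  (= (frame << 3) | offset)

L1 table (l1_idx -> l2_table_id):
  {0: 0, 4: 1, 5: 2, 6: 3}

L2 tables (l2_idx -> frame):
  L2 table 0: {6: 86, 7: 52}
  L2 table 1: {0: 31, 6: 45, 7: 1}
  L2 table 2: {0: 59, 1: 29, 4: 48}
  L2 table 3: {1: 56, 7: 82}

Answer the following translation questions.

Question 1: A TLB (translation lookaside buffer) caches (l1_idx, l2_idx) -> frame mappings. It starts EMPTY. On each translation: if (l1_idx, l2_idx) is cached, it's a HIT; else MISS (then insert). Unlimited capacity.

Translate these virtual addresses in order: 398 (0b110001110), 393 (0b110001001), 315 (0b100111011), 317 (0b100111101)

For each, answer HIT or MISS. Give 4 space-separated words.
Answer: MISS HIT MISS HIT

Derivation:
vaddr=398: (6,1) not in TLB -> MISS, insert
vaddr=393: (6,1) in TLB -> HIT
vaddr=315: (4,7) not in TLB -> MISS, insert
vaddr=317: (4,7) in TLB -> HIT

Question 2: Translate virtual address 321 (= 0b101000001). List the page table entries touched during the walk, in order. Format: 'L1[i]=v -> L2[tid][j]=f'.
vaddr = 321 = 0b101000001
Split: l1_idx=5, l2_idx=0, offset=1

Answer: L1[5]=2 -> L2[2][0]=59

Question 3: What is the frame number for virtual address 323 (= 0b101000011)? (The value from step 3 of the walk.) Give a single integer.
vaddr = 323: l1_idx=5, l2_idx=0
L1[5] = 2; L2[2][0] = 59

Answer: 59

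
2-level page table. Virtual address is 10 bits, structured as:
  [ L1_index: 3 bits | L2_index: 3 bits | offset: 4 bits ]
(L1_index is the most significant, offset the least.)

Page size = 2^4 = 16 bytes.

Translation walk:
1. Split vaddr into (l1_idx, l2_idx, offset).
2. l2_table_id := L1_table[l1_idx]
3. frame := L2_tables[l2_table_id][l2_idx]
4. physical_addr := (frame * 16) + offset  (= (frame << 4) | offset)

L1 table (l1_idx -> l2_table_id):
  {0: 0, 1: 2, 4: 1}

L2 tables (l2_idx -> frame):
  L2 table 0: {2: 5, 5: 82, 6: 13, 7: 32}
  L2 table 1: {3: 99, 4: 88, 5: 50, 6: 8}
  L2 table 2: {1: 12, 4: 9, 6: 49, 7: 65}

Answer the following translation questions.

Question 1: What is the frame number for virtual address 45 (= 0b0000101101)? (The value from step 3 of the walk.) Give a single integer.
Answer: 5

Derivation:
vaddr = 45: l1_idx=0, l2_idx=2
L1[0] = 0; L2[0][2] = 5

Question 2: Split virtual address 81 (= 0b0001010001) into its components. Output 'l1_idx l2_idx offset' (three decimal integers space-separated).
Answer: 0 5 1

Derivation:
vaddr = 81 = 0b0001010001
  top 3 bits -> l1_idx = 0
  next 3 bits -> l2_idx = 5
  bottom 4 bits -> offset = 1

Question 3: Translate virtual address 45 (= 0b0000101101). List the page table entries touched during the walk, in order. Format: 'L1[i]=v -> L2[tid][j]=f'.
vaddr = 45 = 0b0000101101
Split: l1_idx=0, l2_idx=2, offset=13

Answer: L1[0]=0 -> L2[0][2]=5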